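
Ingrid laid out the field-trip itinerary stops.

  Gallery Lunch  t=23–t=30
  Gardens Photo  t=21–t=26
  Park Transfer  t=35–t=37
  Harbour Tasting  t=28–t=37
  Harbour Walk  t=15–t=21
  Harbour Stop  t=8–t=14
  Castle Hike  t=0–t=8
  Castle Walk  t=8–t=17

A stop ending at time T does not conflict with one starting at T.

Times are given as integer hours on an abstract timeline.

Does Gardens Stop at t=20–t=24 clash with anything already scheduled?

Castle Hike: ends t=8 at or before Gardens Stop starts t=20 → clear.
Castle Walk: ends t=17 at or before Gardens Stop starts t=20 → clear.
Harbour Stop: ends t=14 at or before Gardens Stop starts t=20 → clear.
Harbour Walk: starts t=15 before Gardens Stop ends t=24, and ends t=21 after Gardens Stop starts t=20 → overlap.
Gardens Photo: starts t=21 before Gardens Stop ends t=24, and ends t=26 after Gardens Stop starts t=20 → overlap.
Gallery Lunch: starts t=23 before Gardens Stop ends t=24, and ends t=30 after Gardens Stop starts t=20 → overlap.
Harbour Tasting: starts t=28 at or after Gardens Stop ends t=24 → clear.
Park Transfer: starts t=35 at or after Gardens Stop ends t=24 → clear.
Gardens Stop overlaps Harbour Walk, Gallery Lunch, Gardens Photo.

Yes — it overlaps Gallery Lunch, Gardens Photo, Harbour Walk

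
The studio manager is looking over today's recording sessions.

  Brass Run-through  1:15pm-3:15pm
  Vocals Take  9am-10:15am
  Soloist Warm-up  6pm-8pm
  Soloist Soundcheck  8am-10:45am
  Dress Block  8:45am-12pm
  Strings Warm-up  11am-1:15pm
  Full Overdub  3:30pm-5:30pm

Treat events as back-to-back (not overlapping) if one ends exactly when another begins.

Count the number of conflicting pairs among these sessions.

4

Sorted by start: Soloist Soundcheck, Dress Block, Vocals Take, Strings Warm-up, Brass Run-through, Full Overdub, Soloist Warm-up.
Dress Block starts before Soloist Soundcheck ends → Soloist Soundcheck and Dress Block overlap.
Vocals Take starts before Soloist Soundcheck ends → Soloist Soundcheck and Vocals Take overlap.
Strings Warm-up starts after Soloist Soundcheck ends, so nothing later overlaps Soloist Soundcheck either.
Vocals Take starts before Dress Block ends → Dress Block and Vocals Take overlap.
Strings Warm-up starts before Dress Block ends → Dress Block and Strings Warm-up overlap.
Brass Run-through starts after Dress Block ends, so nothing later overlaps Dress Block either.
Strings Warm-up starts after Vocals Take ends, so nothing later overlaps Vocals Take either.
Brass Run-through starts exactly when Strings Warm-up ends (back-to-back, no overlap), so nothing later overlaps Strings Warm-up either.
Full Overdub starts after Brass Run-through ends, so nothing later overlaps Brass Run-through either.
Soloist Warm-up starts after Full Overdub ends.
Overlapping pairs: Dress Block & Soloist Soundcheck, Dress Block & Strings Warm-up, Dress Block & Vocals Take, Soloist Soundcheck & Vocals Take — 4 in total.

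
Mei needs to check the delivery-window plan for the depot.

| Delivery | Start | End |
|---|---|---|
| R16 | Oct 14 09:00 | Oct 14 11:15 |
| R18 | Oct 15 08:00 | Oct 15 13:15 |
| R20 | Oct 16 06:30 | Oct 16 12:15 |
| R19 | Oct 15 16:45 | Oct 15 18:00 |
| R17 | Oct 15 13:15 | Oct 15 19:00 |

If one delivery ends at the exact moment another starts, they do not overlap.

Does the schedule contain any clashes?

Sorted by start: R16, R18, R17, R19, R20.
R18 starts after R16 ends — done with R16.
R17 starts exactly when R18 ends (back-to-back, no overlap) — done with R18.
R19 starts before R17 ends → R17 and R19 overlap.
That's a conflict, so the schedule is not conflict-free.

Yes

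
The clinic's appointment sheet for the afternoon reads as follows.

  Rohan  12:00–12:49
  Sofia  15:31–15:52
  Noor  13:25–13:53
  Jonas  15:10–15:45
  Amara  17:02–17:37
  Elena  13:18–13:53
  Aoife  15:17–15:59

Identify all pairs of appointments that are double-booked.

Two intervals overlap when each starts before the other ends.
Sorted by start: Rohan, Elena, Noor, Jonas, Aoife, Sofia, Amara.
Elena starts after Rohan ends — done with Rohan.
Noor starts before Elena ends → Elena and Noor overlap.
Jonas starts after Elena ends — done with Elena.
Jonas starts after Noor ends — done with Noor.
Aoife starts before Jonas ends → Jonas and Aoife overlap.
Sofia starts before Jonas ends → Jonas and Sofia overlap.
Amara starts after Jonas ends.
Sofia starts before Aoife ends → Aoife and Sofia overlap.
Amara starts after Aoife ends.
Amara starts after Sofia ends.

Aoife & Jonas, Aoife & Sofia, Elena & Noor, Jonas & Sofia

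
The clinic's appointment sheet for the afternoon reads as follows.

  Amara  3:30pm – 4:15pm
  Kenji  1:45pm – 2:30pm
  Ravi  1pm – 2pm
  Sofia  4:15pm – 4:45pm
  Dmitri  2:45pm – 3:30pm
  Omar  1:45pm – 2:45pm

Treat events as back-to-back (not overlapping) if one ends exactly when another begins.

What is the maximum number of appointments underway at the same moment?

Walk through starts and ends in time order (an end at T is processed before a start at T):
1pm start Ravi → 1
1:45pm start Kenji → 2
1:45pm start Omar → 3
2pm end Ravi → 2
2:30pm end Kenji → 1
2:45pm end Omar → 0
2:45pm start Dmitri → 1
3:30pm end Dmitri → 0
3:30pm start Amara → 1
4:15pm end Amara → 0
4:15pm start Sofia → 1
4:45pm end Sofia → 0
Peak is 3, at 1:45pm (Kenji, Omar, Ravi).

3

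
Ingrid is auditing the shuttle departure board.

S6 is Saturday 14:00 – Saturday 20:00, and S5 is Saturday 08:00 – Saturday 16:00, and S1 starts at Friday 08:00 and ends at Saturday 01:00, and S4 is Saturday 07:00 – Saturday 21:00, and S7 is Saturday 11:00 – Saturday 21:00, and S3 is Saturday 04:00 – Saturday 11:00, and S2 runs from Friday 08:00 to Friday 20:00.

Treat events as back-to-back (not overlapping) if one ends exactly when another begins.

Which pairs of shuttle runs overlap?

S1 & S2, S3 & S4, S3 & S5, S4 & S5, S4 & S6, S4 & S7, S5 & S6, S5 & S7, S6 & S7

Two intervals overlap when each starts before the other ends.
Sorted by start: S1, S2, S3, S4, S5, S7, S6.
S2 starts before S1 ends → S1 and S2 overlap.
S3 starts after S1 ends, so nothing later overlaps S1 either.
S3 starts after S2 ends, so nothing later overlaps S2 either.
S4 starts before S3 ends → S3 and S4 overlap.
S5 starts before S3 ends → S3 and S5 overlap.
S7 starts exactly when S3 ends (back-to-back, no overlap), so nothing later overlaps S3 either.
S5 starts before S4 ends → S4 and S5 overlap.
S7 starts before S4 ends → S4 and S7 overlap.
S6 starts before S4 ends → S4 and S6 overlap.
S7 starts before S5 ends → S5 and S7 overlap.
S6 starts before S5 ends → S5 and S6 overlap.
S6 starts before S7 ends → S7 and S6 overlap.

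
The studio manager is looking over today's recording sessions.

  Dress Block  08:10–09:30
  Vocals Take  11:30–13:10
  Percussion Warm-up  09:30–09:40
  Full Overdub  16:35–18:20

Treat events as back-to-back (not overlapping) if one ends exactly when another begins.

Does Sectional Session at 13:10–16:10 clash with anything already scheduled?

No — it doesn't clash with anything

Dress Block: ends 09:30 at or before Sectional Session starts 13:10 → clear.
Percussion Warm-up: ends 09:40 at or before Sectional Session starts 13:10 → clear.
Vocals Take: ends 13:10 at or before Sectional Session starts 13:10 → clear.
Full Overdub: starts 16:35 at or after Sectional Session ends 16:10 → clear.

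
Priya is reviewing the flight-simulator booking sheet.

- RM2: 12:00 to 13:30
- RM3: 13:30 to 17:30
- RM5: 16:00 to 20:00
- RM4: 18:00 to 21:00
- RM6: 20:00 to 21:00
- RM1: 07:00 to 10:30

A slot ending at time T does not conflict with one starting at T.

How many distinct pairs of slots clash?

3

Sorted by start: RM1, RM2, RM3, RM5, RM4, RM6.
RM2 starts after RM1 ends; RM1 is clear from here.
RM3 starts exactly when RM2 ends (back-to-back, no overlap); RM2 is clear from here.
RM5 starts before RM3 ends → RM3 and RM5 overlap.
RM4 starts after RM3 ends; RM3 is clear from here.
RM4 starts before RM5 ends → RM5 and RM4 overlap.
RM6 starts exactly when RM5 ends (back-to-back, no overlap).
RM6 starts before RM4 ends → RM4 and RM6 overlap.
Overlapping pairs: RM3 & RM5, RM4 & RM5, RM4 & RM6 — 3 in total.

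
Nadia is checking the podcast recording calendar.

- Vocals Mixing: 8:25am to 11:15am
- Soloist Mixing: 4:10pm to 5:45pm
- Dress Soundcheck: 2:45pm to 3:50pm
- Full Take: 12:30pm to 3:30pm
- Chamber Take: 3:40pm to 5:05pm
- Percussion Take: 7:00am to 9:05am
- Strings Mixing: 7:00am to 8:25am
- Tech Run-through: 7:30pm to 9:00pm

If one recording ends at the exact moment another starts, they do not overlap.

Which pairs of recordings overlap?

Two intervals overlap when each starts before the other ends.
Sorted by start: Strings Mixing, Percussion Take, Vocals Mixing, Full Take, Dress Soundcheck, Chamber Take, Soloist Mixing, Tech Run-through.
Percussion Take starts before Strings Mixing ends → Strings Mixing and Percussion Take overlap.
Vocals Mixing starts exactly when Strings Mixing ends (back-to-back, no overlap), so nothing later overlaps Strings Mixing either.
Vocals Mixing starts before Percussion Take ends → Percussion Take and Vocals Mixing overlap.
Full Take starts after Percussion Take ends, so nothing later overlaps Percussion Take either.
Full Take starts after Vocals Mixing ends, so nothing later overlaps Vocals Mixing either.
Dress Soundcheck starts before Full Take ends → Full Take and Dress Soundcheck overlap.
Chamber Take starts after Full Take ends, so nothing later overlaps Full Take either.
Chamber Take starts before Dress Soundcheck ends → Dress Soundcheck and Chamber Take overlap.
Soloist Mixing starts after Dress Soundcheck ends, so nothing later overlaps Dress Soundcheck either.
Soloist Mixing starts before Chamber Take ends → Chamber Take and Soloist Mixing overlap.
Tech Run-through starts after Chamber Take ends.
Tech Run-through starts after Soloist Mixing ends.

Chamber Take & Dress Soundcheck, Chamber Take & Soloist Mixing, Dress Soundcheck & Full Take, Percussion Take & Strings Mixing, Percussion Take & Vocals Mixing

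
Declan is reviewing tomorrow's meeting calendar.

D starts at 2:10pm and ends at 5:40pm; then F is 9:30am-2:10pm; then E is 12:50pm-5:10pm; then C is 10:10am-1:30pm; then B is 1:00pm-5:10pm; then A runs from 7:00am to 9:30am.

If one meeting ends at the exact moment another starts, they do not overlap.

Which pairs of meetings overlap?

B & C, B & D, B & E, B & F, C & E, C & F, D & E, E & F

Sorted by start: A, F, C, E, B, D.
F starts exactly when A ends (back-to-back, no overlap) — done with A.
C starts before F ends → F and C overlap.
E starts before F ends → F and E overlap.
B starts before F ends → F and B overlap.
D starts exactly when F ends (back-to-back, no overlap).
E starts before C ends → C and E overlap.
B starts before C ends → C and B overlap.
D starts after C ends.
B starts before E ends → E and B overlap.
D starts before E ends → E and D overlap.
D starts before B ends → B and D overlap.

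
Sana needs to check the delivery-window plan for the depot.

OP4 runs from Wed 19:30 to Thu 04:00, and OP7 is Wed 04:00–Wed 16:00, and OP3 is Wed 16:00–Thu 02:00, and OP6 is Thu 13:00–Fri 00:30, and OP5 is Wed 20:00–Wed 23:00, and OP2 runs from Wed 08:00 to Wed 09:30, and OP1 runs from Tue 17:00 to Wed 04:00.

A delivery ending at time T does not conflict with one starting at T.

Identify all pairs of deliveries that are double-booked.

OP2 & OP7, OP3 & OP4, OP3 & OP5, OP4 & OP5

Sorted by start: OP1, OP7, OP2, OP3, OP4, OP5, OP6.
OP7 starts exactly when OP1 ends (back-to-back, no overlap), so nothing later overlaps OP1 either.
OP2 starts before OP7 ends → OP7 and OP2 overlap.
OP3 starts exactly when OP7 ends (back-to-back, no overlap), so nothing later overlaps OP7 either.
OP3 starts after OP2 ends, so nothing later overlaps OP2 either.
OP4 starts before OP3 ends → OP3 and OP4 overlap.
OP5 starts before OP3 ends → OP3 and OP5 overlap.
OP6 starts after OP3 ends.
OP5 starts before OP4 ends → OP4 and OP5 overlap.
OP6 starts after OP4 ends.
OP6 starts after OP5 ends.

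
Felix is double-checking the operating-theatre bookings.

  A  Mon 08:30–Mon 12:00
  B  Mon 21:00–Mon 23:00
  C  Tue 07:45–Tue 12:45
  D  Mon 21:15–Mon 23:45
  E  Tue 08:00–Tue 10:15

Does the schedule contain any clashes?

Two intervals overlap when each starts before the other ends.
Sorted by start: A, B, D, C, E.
B starts after A ends; A is clear from here.
D starts before B ends → B and D overlap.
That's a conflict, so the schedule is not conflict-free.

Yes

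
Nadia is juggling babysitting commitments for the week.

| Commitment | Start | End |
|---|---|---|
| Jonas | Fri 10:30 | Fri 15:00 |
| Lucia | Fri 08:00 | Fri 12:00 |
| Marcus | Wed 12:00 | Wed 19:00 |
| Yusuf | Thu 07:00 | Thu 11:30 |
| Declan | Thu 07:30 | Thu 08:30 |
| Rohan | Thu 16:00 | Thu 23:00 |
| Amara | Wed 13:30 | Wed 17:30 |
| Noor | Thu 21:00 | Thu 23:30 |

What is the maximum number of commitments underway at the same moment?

Walk through starts and ends in time order (an end at T is processed before a start at T):
Wed 12:00 start Marcus → 1
Wed 13:30 start Amara → 2
Wed 17:30 end Amara → 1
Wed 19:00 end Marcus → 0
Thu 07:00 start Yusuf → 1
Thu 07:30 start Declan → 2
Thu 08:30 end Declan → 1
Thu 11:30 end Yusuf → 0
Thu 16:00 start Rohan → 1
Thu 21:00 start Noor → 2
Thu 23:00 end Rohan → 1
Thu 23:30 end Noor → 0
Fri 08:00 start Lucia → 1
Fri 10:30 start Jonas → 2
Fri 12:00 end Lucia → 1
Fri 15:00 end Jonas → 0
Peak is 2, at Wed 13:30 (Amara, Marcus).

2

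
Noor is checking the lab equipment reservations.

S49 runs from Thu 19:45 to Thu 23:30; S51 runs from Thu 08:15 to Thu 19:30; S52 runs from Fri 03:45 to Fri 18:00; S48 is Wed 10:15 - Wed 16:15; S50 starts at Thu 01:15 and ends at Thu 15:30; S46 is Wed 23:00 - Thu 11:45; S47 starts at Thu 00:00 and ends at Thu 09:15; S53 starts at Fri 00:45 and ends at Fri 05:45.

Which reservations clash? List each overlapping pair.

S46 & S47, S46 & S50, S46 & S51, S47 & S50, S47 & S51, S50 & S51, S52 & S53

Sorted by start: S48, S46, S47, S50, S51, S49, S53, S52.
S46 starts after S48 ends; S48 is clear from here.
S47 starts before S46 ends → S46 and S47 overlap.
S50 starts before S46 ends → S46 and S50 overlap.
S51 starts before S46 ends → S46 and S51 overlap.
S49 starts after S46 ends; S46 is clear from here.
S50 starts before S47 ends → S47 and S50 overlap.
S51 starts before S47 ends → S47 and S51 overlap.
S49 starts after S47 ends; S47 is clear from here.
S51 starts before S50 ends → S50 and S51 overlap.
S49 starts after S50 ends; S50 is clear from here.
S49 starts after S51 ends; S51 is clear from here.
S53 starts after S49 ends; S49 is clear from here.
S52 starts before S53 ends → S53 and S52 overlap.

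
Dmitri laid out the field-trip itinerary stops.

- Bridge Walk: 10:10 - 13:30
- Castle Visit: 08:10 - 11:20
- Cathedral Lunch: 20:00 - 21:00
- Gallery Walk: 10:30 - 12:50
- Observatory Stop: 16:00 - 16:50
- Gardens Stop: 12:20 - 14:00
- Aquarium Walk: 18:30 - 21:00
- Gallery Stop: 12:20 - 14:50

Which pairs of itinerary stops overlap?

Two intervals overlap when each starts before the other ends.
Sorted by start: Castle Visit, Bridge Walk, Gallery Walk, Gallery Stop, Gardens Stop, Observatory Stop, Aquarium Walk, Cathedral Lunch.
Bridge Walk starts before Castle Visit ends → Castle Visit and Bridge Walk overlap.
Gallery Walk starts before Castle Visit ends → Castle Visit and Gallery Walk overlap.
Gallery Stop starts after Castle Visit ends; Castle Visit is clear from here.
Gallery Walk starts before Bridge Walk ends → Bridge Walk and Gallery Walk overlap.
Gallery Stop starts before Bridge Walk ends → Bridge Walk and Gallery Stop overlap.
Gardens Stop starts before Bridge Walk ends → Bridge Walk and Gardens Stop overlap.
Observatory Stop starts after Bridge Walk ends; Bridge Walk is clear from here.
Gallery Stop starts before Gallery Walk ends → Gallery Walk and Gallery Stop overlap.
Gardens Stop starts before Gallery Walk ends → Gallery Walk and Gardens Stop overlap.
Observatory Stop starts after Gallery Walk ends; Gallery Walk is clear from here.
Gardens Stop starts before Gallery Stop ends → Gallery Stop and Gardens Stop overlap.
Observatory Stop starts after Gallery Stop ends; Gallery Stop is clear from here.
Observatory Stop starts after Gardens Stop ends; Gardens Stop is clear from here.
Aquarium Walk starts after Observatory Stop ends; Observatory Stop is clear from here.
Cathedral Lunch starts before Aquarium Walk ends → Aquarium Walk and Cathedral Lunch overlap.

Aquarium Walk & Cathedral Lunch, Bridge Walk & Castle Visit, Bridge Walk & Gallery Stop, Bridge Walk & Gallery Walk, Bridge Walk & Gardens Stop, Castle Visit & Gallery Walk, Gallery Stop & Gallery Walk, Gallery Stop & Gardens Stop, Gallery Walk & Gardens Stop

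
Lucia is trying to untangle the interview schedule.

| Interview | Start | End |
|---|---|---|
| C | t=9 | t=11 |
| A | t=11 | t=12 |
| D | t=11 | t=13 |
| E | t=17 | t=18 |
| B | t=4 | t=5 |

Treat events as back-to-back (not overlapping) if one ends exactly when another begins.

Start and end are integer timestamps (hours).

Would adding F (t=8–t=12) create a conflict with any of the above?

B: ends t=5 at or before F starts t=8 → clear.
C: starts t=9 before F ends t=12, and ends t=11 after F starts t=8 → overlap.
A: starts t=11 before F ends t=12, and ends t=12 after F starts t=8 → overlap.
D: starts t=11 before F ends t=12, and ends t=13 after F starts t=8 → overlap.
E: starts t=17 at or after F ends t=12 → clear.
F overlaps A, C, D.

Yes — it overlaps A, C, D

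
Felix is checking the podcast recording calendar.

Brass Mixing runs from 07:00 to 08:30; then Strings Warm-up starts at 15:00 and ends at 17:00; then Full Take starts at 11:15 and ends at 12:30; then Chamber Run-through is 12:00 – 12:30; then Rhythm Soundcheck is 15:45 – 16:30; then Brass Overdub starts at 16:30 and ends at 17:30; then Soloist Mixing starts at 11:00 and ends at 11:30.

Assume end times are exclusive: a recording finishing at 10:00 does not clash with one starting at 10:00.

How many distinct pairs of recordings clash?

4

Check each pair: they overlap iff neither finishes before the other starts.
Sorted by start: Brass Mixing, Soloist Mixing, Full Take, Chamber Run-through, Strings Warm-up, Rhythm Soundcheck, Brass Overdub.
Soloist Mixing starts after Brass Mixing ends, so Brass Mixing has no further overlaps.
Full Take starts before Soloist Mixing ends → Soloist Mixing and Full Take overlap.
Chamber Run-through starts after Soloist Mixing ends, so Soloist Mixing has no further overlaps.
Chamber Run-through starts before Full Take ends → Full Take and Chamber Run-through overlap.
Strings Warm-up starts after Full Take ends, so Full Take has no further overlaps.
Strings Warm-up starts after Chamber Run-through ends, so Chamber Run-through has no further overlaps.
Rhythm Soundcheck starts before Strings Warm-up ends → Strings Warm-up and Rhythm Soundcheck overlap.
Brass Overdub starts before Strings Warm-up ends → Strings Warm-up and Brass Overdub overlap.
Brass Overdub starts exactly when Rhythm Soundcheck ends (back-to-back, no overlap).
Overlapping pairs: Brass Overdub & Strings Warm-up, Chamber Run-through & Full Take, Full Take & Soloist Mixing, Rhythm Soundcheck & Strings Warm-up — 4 in total.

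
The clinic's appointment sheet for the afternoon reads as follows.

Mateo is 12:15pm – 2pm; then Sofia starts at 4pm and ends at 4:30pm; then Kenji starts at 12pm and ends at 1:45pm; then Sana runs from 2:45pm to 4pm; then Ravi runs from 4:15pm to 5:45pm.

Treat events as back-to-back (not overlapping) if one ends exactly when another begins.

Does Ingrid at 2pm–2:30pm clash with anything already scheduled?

No — it doesn't clash with anything

Kenji: ends 1:45pm at or before Ingrid starts 2pm → clear.
Mateo: ends 2pm at or before Ingrid starts 2pm → clear.
Sana: starts 2:45pm at or after Ingrid ends 2:30pm → clear.
Sofia: starts 4pm at or after Ingrid ends 2:30pm → clear.
Ravi: starts 4:15pm at or after Ingrid ends 2:30pm → clear.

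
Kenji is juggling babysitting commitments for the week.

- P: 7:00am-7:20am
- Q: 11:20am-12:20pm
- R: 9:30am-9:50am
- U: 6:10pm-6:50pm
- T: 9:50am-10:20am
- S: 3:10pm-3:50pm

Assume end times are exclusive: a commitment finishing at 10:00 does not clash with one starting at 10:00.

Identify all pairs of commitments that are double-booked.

Sorted by start: P, R, T, Q, S, U.
R starts after P ends; P is clear from here.
T starts exactly when R ends (back-to-back, no overlap); R is clear from here.
Q starts after T ends; T is clear from here.
S starts after Q ends; Q is clear from here.
U starts after S ends.

no overlapping pairs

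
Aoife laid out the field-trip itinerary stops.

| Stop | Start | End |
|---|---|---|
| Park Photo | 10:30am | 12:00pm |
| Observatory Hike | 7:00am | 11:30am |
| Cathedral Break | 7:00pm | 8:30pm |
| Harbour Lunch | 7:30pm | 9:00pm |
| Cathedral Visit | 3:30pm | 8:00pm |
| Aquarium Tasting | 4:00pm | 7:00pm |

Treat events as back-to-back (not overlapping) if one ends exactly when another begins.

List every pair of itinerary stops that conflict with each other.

Aquarium Tasting & Cathedral Visit, Cathedral Break & Cathedral Visit, Cathedral Break & Harbour Lunch, Cathedral Visit & Harbour Lunch, Observatory Hike & Park Photo

Check each pair: they overlap iff neither finishes before the other starts.
Sorted by start: Observatory Hike, Park Photo, Cathedral Visit, Aquarium Tasting, Cathedral Break, Harbour Lunch.
Park Photo starts before Observatory Hike ends → Observatory Hike and Park Photo overlap.
Cathedral Visit starts after Observatory Hike ends; Observatory Hike is clear from here.
Cathedral Visit starts after Park Photo ends; Park Photo is clear from here.
Aquarium Tasting starts before Cathedral Visit ends → Cathedral Visit and Aquarium Tasting overlap.
Cathedral Break starts before Cathedral Visit ends → Cathedral Visit and Cathedral Break overlap.
Harbour Lunch starts before Cathedral Visit ends → Cathedral Visit and Harbour Lunch overlap.
Cathedral Break starts exactly when Aquarium Tasting ends (back-to-back, no overlap); Aquarium Tasting is clear from here.
Harbour Lunch starts before Cathedral Break ends → Cathedral Break and Harbour Lunch overlap.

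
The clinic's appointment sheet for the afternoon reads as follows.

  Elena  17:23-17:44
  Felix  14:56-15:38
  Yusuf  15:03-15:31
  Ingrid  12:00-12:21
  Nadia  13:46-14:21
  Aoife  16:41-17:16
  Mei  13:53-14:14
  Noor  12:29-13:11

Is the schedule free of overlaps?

Two intervals overlap when each starts before the other ends.
Sorted by start: Ingrid, Noor, Nadia, Mei, Felix, Yusuf, Aoife, Elena.
Noor starts after Ingrid ends — done with Ingrid.
Nadia starts after Noor ends — done with Noor.
Mei starts before Nadia ends → Nadia and Mei overlap.
That's a conflict, so the schedule is not conflict-free.

No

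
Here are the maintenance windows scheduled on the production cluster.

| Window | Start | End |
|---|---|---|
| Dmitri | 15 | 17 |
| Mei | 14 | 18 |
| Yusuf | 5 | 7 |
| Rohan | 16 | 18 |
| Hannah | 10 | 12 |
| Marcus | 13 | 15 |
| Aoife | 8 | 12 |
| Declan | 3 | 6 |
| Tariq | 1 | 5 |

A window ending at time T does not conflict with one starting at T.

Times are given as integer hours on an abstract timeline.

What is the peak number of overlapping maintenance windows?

Sort all start/end points and keep a running count:
1 start Tariq → 1
3 start Declan → 2
5 end Tariq → 1
5 start Yusuf → 2
6 end Declan → 1
7 end Yusuf → 0
8 start Aoife → 1
10 start Hannah → 2
12 end Aoife → 1
12 end Hannah → 0
13 start Marcus → 1
14 start Mei → 2
15 end Marcus → 1
15 start Dmitri → 2
16 start Rohan → 3
17 end Dmitri → 2
18 end Mei → 1
18 end Rohan → 0
Peak is 3, at 16 (Dmitri, Mei, Rohan).

3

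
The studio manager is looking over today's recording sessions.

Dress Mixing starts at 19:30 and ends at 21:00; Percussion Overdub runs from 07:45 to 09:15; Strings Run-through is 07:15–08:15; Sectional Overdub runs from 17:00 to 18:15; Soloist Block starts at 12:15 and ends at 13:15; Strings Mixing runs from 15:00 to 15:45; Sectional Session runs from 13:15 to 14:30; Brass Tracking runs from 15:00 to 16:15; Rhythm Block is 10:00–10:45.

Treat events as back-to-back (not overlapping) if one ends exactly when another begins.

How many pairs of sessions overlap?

2

Sorted by start: Strings Run-through, Percussion Overdub, Rhythm Block, Soloist Block, Sectional Session, Strings Mixing, Brass Tracking, Sectional Overdub, Dress Mixing.
Percussion Overdub starts before Strings Run-through ends → Strings Run-through and Percussion Overdub overlap.
Rhythm Block starts after Strings Run-through ends — done with Strings Run-through.
Rhythm Block starts after Percussion Overdub ends — done with Percussion Overdub.
Soloist Block starts after Rhythm Block ends — done with Rhythm Block.
Sectional Session starts exactly when Soloist Block ends (back-to-back, no overlap) — done with Soloist Block.
Strings Mixing starts after Sectional Session ends — done with Sectional Session.
Brass Tracking starts before Strings Mixing ends → Strings Mixing and Brass Tracking overlap.
Sectional Overdub starts after Strings Mixing ends — done with Strings Mixing.
Sectional Overdub starts after Brass Tracking ends — done with Brass Tracking.
Dress Mixing starts after Sectional Overdub ends.
Overlapping pairs: Brass Tracking & Strings Mixing, Percussion Overdub & Strings Run-through — 2 in total.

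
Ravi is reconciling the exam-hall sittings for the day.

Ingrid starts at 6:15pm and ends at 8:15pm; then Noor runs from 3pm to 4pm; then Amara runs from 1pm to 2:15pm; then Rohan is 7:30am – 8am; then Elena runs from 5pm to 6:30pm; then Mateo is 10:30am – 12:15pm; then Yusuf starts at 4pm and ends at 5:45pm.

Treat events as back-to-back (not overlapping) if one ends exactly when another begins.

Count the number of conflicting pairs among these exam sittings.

2

Sorted by start: Rohan, Mateo, Amara, Noor, Yusuf, Elena, Ingrid.
Mateo starts after Rohan ends, so Rohan has no further overlaps.
Amara starts after Mateo ends, so Mateo has no further overlaps.
Noor starts after Amara ends, so Amara has no further overlaps.
Yusuf starts exactly when Noor ends (back-to-back, no overlap), so Noor has no further overlaps.
Elena starts before Yusuf ends → Yusuf and Elena overlap.
Ingrid starts after Yusuf ends.
Ingrid starts before Elena ends → Elena and Ingrid overlap.
Overlapping pairs: Elena & Ingrid, Elena & Yusuf — 2 in total.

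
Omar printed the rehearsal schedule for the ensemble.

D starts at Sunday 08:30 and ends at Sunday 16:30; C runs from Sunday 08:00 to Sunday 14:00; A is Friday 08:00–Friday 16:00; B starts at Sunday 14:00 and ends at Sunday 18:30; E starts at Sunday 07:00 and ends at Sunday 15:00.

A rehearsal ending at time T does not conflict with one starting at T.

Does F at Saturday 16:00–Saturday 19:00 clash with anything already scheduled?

A: ends Friday 16:00 at or before F starts Saturday 16:00 → clear.
E: starts Sunday 07:00 at or after F ends Saturday 19:00 → clear.
C: starts Sunday 08:00 at or after F ends Saturday 19:00 → clear.
D: starts Sunday 08:30 at or after F ends Saturday 19:00 → clear.
B: starts Sunday 14:00 at or after F ends Saturday 19:00 → clear.

No — it doesn't clash with anything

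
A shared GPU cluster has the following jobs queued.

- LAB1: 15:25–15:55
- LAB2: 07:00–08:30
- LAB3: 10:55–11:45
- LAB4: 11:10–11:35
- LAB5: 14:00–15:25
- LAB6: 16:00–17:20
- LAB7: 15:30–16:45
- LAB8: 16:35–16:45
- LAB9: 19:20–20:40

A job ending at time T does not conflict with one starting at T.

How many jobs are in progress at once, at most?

Sweep the timeline, counting +1 at each start and −1 at each end (ends before starts at a tie):
07:00 start LAB2 → 1
08:30 end LAB2 → 0
10:55 start LAB3 → 1
11:10 start LAB4 → 2
11:35 end LAB4 → 1
11:45 end LAB3 → 0
14:00 start LAB5 → 1
15:25 end LAB5 → 0
15:25 start LAB1 → 1
15:30 start LAB7 → 2
15:55 end LAB1 → 1
16:00 start LAB6 → 2
16:35 start LAB8 → 3
16:45 end LAB7 → 2
16:45 end LAB8 → 1
17:20 end LAB6 → 0
19:20 start LAB9 → 1
20:40 end LAB9 → 0
Peak is 3, at 16:35 (LAB6, LAB7, LAB8).

3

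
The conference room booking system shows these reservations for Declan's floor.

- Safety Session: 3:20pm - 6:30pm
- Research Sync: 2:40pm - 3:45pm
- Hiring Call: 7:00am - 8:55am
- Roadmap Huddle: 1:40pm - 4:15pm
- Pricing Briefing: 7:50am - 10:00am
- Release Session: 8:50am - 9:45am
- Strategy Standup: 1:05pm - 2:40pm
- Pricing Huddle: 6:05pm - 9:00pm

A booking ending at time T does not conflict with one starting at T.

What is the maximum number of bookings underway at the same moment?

3

Sweep the timeline, counting +1 at each start and −1 at each end (ends before starts at a tie):
7:00am start Hiring Call → 1
7:50am start Pricing Briefing → 2
8:50am start Release Session → 3
8:55am end Hiring Call → 2
9:45am end Release Session → 1
10:00am end Pricing Briefing → 0
1:05pm start Strategy Standup → 1
1:40pm start Roadmap Huddle → 2
2:40pm end Strategy Standup → 1
2:40pm start Research Sync → 2
3:20pm start Safety Session → 3
3:45pm end Research Sync → 2
4:15pm end Roadmap Huddle → 1
6:05pm start Pricing Huddle → 2
6:30pm end Safety Session → 1
9:00pm end Pricing Huddle → 0
Peak is 3, at 8:50am (Hiring Call, Pricing Briefing, Release Session).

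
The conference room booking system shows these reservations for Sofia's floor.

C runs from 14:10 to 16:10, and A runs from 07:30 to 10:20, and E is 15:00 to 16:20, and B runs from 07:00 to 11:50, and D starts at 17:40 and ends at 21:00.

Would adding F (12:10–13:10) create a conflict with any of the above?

No — it doesn't clash with anything

B: ends 11:50 at or before F starts 12:10 → clear.
A: ends 10:20 at or before F starts 12:10 → clear.
C: starts 14:10 at or after F ends 13:10 → clear.
E: starts 15:00 at or after F ends 13:10 → clear.
D: starts 17:40 at or after F ends 13:10 → clear.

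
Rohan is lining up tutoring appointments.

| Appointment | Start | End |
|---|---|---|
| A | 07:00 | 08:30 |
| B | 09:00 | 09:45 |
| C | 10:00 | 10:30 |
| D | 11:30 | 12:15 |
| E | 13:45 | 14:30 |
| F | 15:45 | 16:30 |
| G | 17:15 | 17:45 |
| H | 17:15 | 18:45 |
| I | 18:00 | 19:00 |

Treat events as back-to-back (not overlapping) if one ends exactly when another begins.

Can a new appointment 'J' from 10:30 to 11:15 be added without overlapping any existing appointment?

Yes — the slot is free

A: ends 08:30 at or before J starts 10:30 → clear.
B: ends 09:45 at or before J starts 10:30 → clear.
C: ends 10:30 at or before J starts 10:30 → clear.
D: starts 11:30 at or after J ends 11:15 → clear.
E: starts 13:45 at or after J ends 11:15 → clear.
F: starts 15:45 at or after J ends 11:15 → clear.
G: starts 17:15 at or after J ends 11:15 → clear.
H: starts 17:15 at or after J ends 11:15 → clear.
I: starts 18:00 at or after J ends 11:15 → clear.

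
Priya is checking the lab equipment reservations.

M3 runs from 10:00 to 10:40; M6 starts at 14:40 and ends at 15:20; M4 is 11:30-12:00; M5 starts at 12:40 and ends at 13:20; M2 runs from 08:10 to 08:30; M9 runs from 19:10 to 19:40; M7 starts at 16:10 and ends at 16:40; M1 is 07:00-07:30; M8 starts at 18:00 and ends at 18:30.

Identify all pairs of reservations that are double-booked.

Two intervals overlap when each starts before the other ends.
Sorted by start: M1, M2, M3, M4, M5, M6, M7, M8, M9.
M2 starts after M1 ends, so M1 has no further overlaps.
M3 starts after M2 ends, so M2 has no further overlaps.
M4 starts after M3 ends, so M3 has no further overlaps.
M5 starts after M4 ends, so M4 has no further overlaps.
M6 starts after M5 ends, so M5 has no further overlaps.
M7 starts after M6 ends, so M6 has no further overlaps.
M8 starts after M7 ends, so M7 has no further overlaps.
M9 starts after M8 ends.

none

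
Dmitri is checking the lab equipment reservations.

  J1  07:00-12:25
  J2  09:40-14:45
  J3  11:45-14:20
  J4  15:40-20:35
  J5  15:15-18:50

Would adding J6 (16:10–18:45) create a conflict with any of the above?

J1: ends 12:25 at or before J6 starts 16:10 → clear.
J2: ends 14:45 at or before J6 starts 16:10 → clear.
J3: ends 14:20 at or before J6 starts 16:10 → clear.
J5: starts 15:15 before J6 ends 18:45, and ends 18:50 after J6 starts 16:10 → overlap.
J4: starts 15:40 before J6 ends 18:45, and ends 20:35 after J6 starts 16:10 → overlap.
J6 overlaps J4, J5.

Yes — it overlaps J4, J5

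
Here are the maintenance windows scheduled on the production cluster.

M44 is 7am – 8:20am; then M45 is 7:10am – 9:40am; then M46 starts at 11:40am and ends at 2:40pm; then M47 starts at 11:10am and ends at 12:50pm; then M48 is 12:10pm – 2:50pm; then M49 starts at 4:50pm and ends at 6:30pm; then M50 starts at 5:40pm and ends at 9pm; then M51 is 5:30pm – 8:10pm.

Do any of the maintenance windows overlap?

Sorted by start: M44, M45, M47, M46, M48, M49, M51, M50.
M45 starts before M44 ends → M44 and M45 overlap.
That's a conflict, so the schedule is not conflict-free.

Yes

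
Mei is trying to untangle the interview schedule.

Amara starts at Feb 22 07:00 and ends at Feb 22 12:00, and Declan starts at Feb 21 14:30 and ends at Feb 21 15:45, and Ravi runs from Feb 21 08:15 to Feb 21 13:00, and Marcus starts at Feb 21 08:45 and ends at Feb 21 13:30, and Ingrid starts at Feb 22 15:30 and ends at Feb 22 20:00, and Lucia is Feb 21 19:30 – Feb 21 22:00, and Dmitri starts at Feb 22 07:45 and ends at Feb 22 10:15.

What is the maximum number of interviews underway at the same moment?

2

Walk through starts and ends in time order (an end at T is processed before a start at T):
Feb 21 08:15 start Ravi → 1
Feb 21 08:45 start Marcus → 2
Feb 21 13:00 end Ravi → 1
Feb 21 13:30 end Marcus → 0
Feb 21 14:30 start Declan → 1
Feb 21 15:45 end Declan → 0
Feb 21 19:30 start Lucia → 1
Feb 21 22:00 end Lucia → 0
Feb 22 07:00 start Amara → 1
Feb 22 07:45 start Dmitri → 2
Feb 22 10:15 end Dmitri → 1
Feb 22 12:00 end Amara → 0
Feb 22 15:30 start Ingrid → 1
Feb 22 20:00 end Ingrid → 0
Peak is 2, at Feb 21 08:45 (Marcus, Ravi).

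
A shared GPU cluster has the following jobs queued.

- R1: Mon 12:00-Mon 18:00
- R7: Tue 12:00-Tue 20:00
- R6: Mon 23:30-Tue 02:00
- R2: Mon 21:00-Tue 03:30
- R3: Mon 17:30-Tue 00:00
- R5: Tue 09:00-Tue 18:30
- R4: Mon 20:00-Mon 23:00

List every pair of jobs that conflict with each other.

Sorted by start: R1, R3, R4, R2, R6, R5, R7.
R3 starts before R1 ends → R1 and R3 overlap.
R4 starts after R1 ends, so R1 has no further overlaps.
R4 starts before R3 ends → R3 and R4 overlap.
R2 starts before R3 ends → R3 and R2 overlap.
R6 starts before R3 ends → R3 and R6 overlap.
R5 starts after R3 ends, so R3 has no further overlaps.
R2 starts before R4 ends → R4 and R2 overlap.
R6 starts after R4 ends, so R4 has no further overlaps.
R6 starts before R2 ends → R2 and R6 overlap.
R5 starts after R2 ends, so R2 has no further overlaps.
R5 starts after R6 ends, so R6 has no further overlaps.
R7 starts before R5 ends → R5 and R7 overlap.

R1 & R3, R2 & R3, R2 & R4, R2 & R6, R3 & R4, R3 & R6, R5 & R7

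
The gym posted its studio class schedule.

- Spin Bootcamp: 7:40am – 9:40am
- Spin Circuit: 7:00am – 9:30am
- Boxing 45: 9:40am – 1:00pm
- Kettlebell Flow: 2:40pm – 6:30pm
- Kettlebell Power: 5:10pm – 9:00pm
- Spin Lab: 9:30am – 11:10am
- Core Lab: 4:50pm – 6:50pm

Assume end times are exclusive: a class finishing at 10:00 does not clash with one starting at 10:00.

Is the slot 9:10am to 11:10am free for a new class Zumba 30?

No — it overlaps Boxing 45, Spin Bootcamp, Spin Circuit, Spin Lab

Spin Circuit: starts 7:00am before Zumba 30 ends 11:10am, and ends 9:30am after Zumba 30 starts 9:10am → overlap.
Spin Bootcamp: starts 7:40am before Zumba 30 ends 11:10am, and ends 9:40am after Zumba 30 starts 9:10am → overlap.
Spin Lab: starts 9:30am before Zumba 30 ends 11:10am, and ends 11:10am after Zumba 30 starts 9:10am → overlap.
Boxing 45: starts 9:40am before Zumba 30 ends 11:10am, and ends 1:00pm after Zumba 30 starts 9:10am → overlap.
Kettlebell Flow: starts 2:40pm at or after Zumba 30 ends 11:10am → clear.
Core Lab: starts 4:50pm at or after Zumba 30 ends 11:10am → clear.
Kettlebell Power: starts 5:10pm at or after Zumba 30 ends 11:10am → clear.
Zumba 30 overlaps Spin Bootcamp, Spin Circuit, Boxing 45, Spin Lab.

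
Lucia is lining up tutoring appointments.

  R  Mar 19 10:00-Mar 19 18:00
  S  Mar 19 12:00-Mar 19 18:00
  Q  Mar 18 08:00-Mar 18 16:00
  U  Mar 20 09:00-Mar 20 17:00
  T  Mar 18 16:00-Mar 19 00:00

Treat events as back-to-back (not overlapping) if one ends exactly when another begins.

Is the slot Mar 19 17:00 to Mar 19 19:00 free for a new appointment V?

No — it overlaps R, S

Q: ends Mar 18 16:00 at or before V starts Mar 19 17:00 → clear.
T: ends Mar 19 00:00 at or before V starts Mar 19 17:00 → clear.
R: starts Mar 19 10:00 before V ends Mar 19 19:00, and ends Mar 19 18:00 after V starts Mar 19 17:00 → overlap.
S: starts Mar 19 12:00 before V ends Mar 19 19:00, and ends Mar 19 18:00 after V starts Mar 19 17:00 → overlap.
U: starts Mar 20 09:00 at or after V ends Mar 19 19:00 → clear.
V overlaps R, S.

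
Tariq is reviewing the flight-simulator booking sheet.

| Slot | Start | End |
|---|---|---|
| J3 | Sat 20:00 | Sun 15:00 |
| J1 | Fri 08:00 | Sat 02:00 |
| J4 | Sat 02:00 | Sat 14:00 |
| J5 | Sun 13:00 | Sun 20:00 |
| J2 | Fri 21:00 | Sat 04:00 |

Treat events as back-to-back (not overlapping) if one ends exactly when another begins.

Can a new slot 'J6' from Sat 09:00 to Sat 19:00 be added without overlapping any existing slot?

No — it overlaps J4

J1: ends Sat 02:00 at or before J6 starts Sat 09:00 → clear.
J2: ends Sat 04:00 at or before J6 starts Sat 09:00 → clear.
J4: starts Sat 02:00 before J6 ends Sat 19:00, and ends Sat 14:00 after J6 starts Sat 09:00 → overlap.
J3: starts Sat 20:00 at or after J6 ends Sat 19:00 → clear.
J5: starts Sun 13:00 at or after J6 ends Sat 19:00 → clear.
J6 overlaps J4.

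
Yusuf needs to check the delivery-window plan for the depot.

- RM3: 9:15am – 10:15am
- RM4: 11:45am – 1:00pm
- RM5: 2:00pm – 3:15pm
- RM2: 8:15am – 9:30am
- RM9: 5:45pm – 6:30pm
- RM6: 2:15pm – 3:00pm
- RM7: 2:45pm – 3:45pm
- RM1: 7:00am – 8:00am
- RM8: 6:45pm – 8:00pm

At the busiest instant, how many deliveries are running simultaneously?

3

Sort all start/end points and keep a running count:
7:00am start RM1 → 1
8:00am end RM1 → 0
8:15am start RM2 → 1
9:15am start RM3 → 2
9:30am end RM2 → 1
10:15am end RM3 → 0
11:45am start RM4 → 1
1:00pm end RM4 → 0
2:00pm start RM5 → 1
2:15pm start RM6 → 2
2:45pm start RM7 → 3
3:00pm end RM6 → 2
3:15pm end RM5 → 1
3:45pm end RM7 → 0
5:45pm start RM9 → 1
6:30pm end RM9 → 0
6:45pm start RM8 → 1
8:00pm end RM8 → 0
Peak is 3, at 2:45pm (RM5, RM6, RM7).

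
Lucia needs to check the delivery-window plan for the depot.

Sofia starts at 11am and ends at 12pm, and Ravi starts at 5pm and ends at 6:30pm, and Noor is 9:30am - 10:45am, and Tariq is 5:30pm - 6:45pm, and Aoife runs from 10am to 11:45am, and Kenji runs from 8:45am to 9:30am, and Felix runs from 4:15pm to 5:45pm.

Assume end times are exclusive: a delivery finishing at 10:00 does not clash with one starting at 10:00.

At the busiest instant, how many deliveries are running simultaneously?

3

Walk through starts and ends in time order (an end at T is processed before a start at T):
8:45am start Kenji → 1
9:30am end Kenji → 0
9:30am start Noor → 1
10am start Aoife → 2
10:45am end Noor → 1
11am start Sofia → 2
11:45am end Aoife → 1
12pm end Sofia → 0
4:15pm start Felix → 1
5pm start Ravi → 2
5:30pm start Tariq → 3
5:45pm end Felix → 2
6:30pm end Ravi → 1
6:45pm end Tariq → 0
Peak is 3, at 5:30pm (Felix, Ravi, Tariq).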